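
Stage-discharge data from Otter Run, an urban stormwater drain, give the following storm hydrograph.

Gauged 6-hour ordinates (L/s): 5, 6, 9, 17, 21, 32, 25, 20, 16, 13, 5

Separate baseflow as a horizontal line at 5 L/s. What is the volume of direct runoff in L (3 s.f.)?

V ≈ 2.46 × 10^6 L

Direct-runoff ordinates (Q − Q_b): 0.0, 1.0, 4.0, 12.0, 16.0, 27.0, 20.0, 15.0, 11.0, 8.0, 0.0 L/s.
ΣQ_DR = 114.0 L/s.
With Δt = 6 h = 21600 s, V = ΣQ_DR · Δt = 114.0 × 21600 = 2.46 × 10^6 L.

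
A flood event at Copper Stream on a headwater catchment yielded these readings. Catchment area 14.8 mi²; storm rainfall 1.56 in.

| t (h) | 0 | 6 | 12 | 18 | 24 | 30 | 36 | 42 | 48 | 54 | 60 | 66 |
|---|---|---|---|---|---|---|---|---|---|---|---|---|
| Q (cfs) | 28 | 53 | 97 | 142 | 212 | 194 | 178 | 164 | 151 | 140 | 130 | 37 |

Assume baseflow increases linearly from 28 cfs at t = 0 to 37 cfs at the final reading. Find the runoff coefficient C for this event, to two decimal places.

ΣQ_DR = 1136 cfs; V = ΣQ_DR·Δt = 2.454 × 10^7 ft³.
Runoff depth d = V / A = 0.7136 in.
C = d / P = 0.7136 / 1.56 = 0.46.

C ≈ 0.46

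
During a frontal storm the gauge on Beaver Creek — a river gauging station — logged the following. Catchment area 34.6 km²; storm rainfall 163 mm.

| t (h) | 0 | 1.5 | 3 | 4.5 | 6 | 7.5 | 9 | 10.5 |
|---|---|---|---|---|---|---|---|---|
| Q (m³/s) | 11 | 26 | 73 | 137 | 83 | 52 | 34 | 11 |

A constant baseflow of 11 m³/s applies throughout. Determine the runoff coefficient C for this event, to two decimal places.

ΣQ_DR = 339.0 m³/s; V = ΣQ_DR·Δt = 1.831 × 10^6 m³.
Runoff depth d = V / A = 52.91 mm.
C = d / P = 52.91 / 163 = 0.32.

C ≈ 0.32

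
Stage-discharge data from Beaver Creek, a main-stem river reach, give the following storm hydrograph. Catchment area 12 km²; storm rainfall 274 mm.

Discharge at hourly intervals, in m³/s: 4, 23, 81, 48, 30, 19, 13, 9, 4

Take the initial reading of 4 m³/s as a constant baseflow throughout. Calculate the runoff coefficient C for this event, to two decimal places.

ΣQ_DR = 195.0 m³/s; V = ΣQ_DR·Δt = 7.020 × 10^5 m³.
Runoff depth d = V / A = 58.50 mm.
C = d / P = 58.50 / 274 = 0.21.

C ≈ 0.21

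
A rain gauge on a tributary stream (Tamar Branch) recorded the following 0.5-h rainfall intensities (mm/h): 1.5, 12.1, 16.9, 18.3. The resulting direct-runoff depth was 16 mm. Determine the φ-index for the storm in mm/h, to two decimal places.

φ ≈ 5.10 mm/h

Only the 3 blocks with intensity above φ contribute runoff: 12.1, 16.9, 18.3 mm/h.
Σ(I−φ)·Δt = d  ⇒  (12.1+16.9+18.3 − 3φ)·0.5 = 16
φ = (47.30 − 16/0.5) / 3 = 5.10 mm/h.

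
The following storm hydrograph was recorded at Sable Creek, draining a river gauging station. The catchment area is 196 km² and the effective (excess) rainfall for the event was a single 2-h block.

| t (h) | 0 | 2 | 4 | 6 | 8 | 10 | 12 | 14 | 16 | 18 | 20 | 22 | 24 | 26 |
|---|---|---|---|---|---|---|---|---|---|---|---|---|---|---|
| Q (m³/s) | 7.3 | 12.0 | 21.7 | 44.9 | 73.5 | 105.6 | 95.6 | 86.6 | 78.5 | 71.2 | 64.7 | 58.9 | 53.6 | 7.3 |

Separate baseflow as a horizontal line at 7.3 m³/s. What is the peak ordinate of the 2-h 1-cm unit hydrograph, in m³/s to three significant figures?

U_p ≈ 39.4 m³/s

Direct runoff: 0.0, 4.7, 14.4, 37.6, 66.2, 98.3, 88.3, 79.3, 71.2, 63.9, 57.4, 51.6, 46.3, 0.0 m³/s; ΣQ_DR = 679.2 m³/s, peak = 98.3 m³/s.
Runoff depth d = ΣQ_DR·Δt / A = 679.2 × 7200 / (196 km²) = 24.95 mm.
The 1-cm UH is the DRH scaled by (10 mm)/d, so U_p = 98.3 × 10/24.95 = 39.4 m³/s.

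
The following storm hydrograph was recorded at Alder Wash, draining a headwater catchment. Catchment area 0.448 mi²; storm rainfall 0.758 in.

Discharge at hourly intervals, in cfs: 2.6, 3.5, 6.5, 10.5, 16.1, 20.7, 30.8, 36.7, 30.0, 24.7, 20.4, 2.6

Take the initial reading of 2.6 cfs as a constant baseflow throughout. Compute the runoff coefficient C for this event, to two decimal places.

C ≈ 0.79

ΣQ_DR = 173.9 cfs; V = ΣQ_DR·Δt = 6.260 × 10^5 ft³.
Runoff depth d = V / A = 0.6015 in.
C = d / P = 0.6015 / 0.758 = 0.79.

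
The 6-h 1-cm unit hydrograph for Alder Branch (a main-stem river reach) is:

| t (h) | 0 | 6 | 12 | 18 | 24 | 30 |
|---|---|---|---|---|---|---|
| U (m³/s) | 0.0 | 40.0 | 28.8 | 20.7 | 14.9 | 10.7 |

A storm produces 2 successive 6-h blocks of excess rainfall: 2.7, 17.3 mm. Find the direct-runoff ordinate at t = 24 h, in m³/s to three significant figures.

By discrete convolution, Q_j = Σ (P_i / 10 mm) · U_{j−i}.
At t = 24 h (j=4): Q = (2.7/10)·14.9 + (17.3/10)·20.7 = 39.8 m³/s.

Q ≈ 39.8 m³/s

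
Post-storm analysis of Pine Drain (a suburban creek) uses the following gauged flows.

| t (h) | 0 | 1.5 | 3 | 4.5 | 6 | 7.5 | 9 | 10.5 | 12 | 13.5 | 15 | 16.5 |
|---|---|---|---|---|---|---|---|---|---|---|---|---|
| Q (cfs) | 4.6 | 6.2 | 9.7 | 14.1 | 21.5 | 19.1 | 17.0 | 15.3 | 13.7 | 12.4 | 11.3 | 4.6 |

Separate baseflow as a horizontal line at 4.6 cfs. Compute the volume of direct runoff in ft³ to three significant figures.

V ≈ 5.09 × 10^5 ft³

Direct-runoff ordinates (Q − Q_b): 0.0, 1.6, 5.1, 9.5, 16.9, 14.5, 12.4, 10.7, 9.1, 7.8, 6.7, 0.0 cfs.
ΣQ_DR = 94.30 cfs.
With Δt = 1.5 h = 5400 s, V = ΣQ_DR · Δt = 94.30 × 5400 = 5.09 × 10^5 ft³.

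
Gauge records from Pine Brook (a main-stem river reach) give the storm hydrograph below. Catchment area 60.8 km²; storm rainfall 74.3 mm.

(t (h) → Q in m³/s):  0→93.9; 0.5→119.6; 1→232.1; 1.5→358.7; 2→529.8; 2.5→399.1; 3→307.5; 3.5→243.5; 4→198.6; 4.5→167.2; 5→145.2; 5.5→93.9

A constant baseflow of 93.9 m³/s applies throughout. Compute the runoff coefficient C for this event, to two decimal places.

ΣQ_DR = 1762 m³/s; V = ΣQ_DR·Δt = 3.172 × 10^6 m³.
Runoff depth d = V / A = 52.17 mm.
C = d / P = 52.17 / 74.3 = 0.70.

C ≈ 0.70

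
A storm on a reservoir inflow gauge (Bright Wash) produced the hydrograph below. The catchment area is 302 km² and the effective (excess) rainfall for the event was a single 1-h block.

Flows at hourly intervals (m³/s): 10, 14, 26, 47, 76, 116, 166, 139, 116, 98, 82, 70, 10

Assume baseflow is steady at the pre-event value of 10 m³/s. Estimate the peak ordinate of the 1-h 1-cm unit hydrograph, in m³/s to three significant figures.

Direct runoff: 0.0, 4.0, 16.0, 37.0, 66.0, 106.0, 156.0, 129.0, 106.0, 88.0, 72.0, 60.0, 0.0 m³/s; ΣQ_DR = 840.0 m³/s, peak = 156.0 m³/s.
Runoff depth d = ΣQ_DR·Δt / A = 840.0 × 3600 / (302 km²) = 10.01 mm.
The 1-cm UH is the DRH scaled by (10 mm)/d, so U_p = 156.0 × 10/10.01 = 156 m³/s.

U_p ≈ 156 m³/s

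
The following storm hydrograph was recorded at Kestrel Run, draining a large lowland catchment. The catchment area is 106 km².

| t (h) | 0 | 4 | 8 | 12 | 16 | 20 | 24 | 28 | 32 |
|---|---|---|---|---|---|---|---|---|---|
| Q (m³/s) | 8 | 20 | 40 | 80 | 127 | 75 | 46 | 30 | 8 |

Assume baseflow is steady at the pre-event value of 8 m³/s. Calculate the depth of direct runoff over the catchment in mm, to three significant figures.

d ≈ 49.2 mm

Direct runoff: 0.0, 12.0, 32.0, 72.0, 119.0, 67.0, 38.0, 22.0, 0.0 m³/s; ΣQ_DR = 362.0 m³/s.
V = ΣQ_DR · Δt = 362.0 × 14400 s = 5.213 × 10^6 m³.
Over A = 106 km², depth = V / A = 49.2 mm.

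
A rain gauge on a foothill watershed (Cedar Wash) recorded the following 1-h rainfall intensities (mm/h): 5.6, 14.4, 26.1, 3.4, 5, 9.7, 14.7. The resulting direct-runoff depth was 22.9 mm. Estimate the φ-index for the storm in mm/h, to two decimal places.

φ ≈ 10.77 mm/h

Only the 3 blocks with intensity above φ contribute runoff: 14.4, 26.1, 14.7 mm/h.
Σ(I−φ)·Δt = d  ⇒  (14.4+26.1+14.7 − 3φ)·1 = 22.9
φ = (55.20 − 22.9/1) / 3 = 10.77 mm/h.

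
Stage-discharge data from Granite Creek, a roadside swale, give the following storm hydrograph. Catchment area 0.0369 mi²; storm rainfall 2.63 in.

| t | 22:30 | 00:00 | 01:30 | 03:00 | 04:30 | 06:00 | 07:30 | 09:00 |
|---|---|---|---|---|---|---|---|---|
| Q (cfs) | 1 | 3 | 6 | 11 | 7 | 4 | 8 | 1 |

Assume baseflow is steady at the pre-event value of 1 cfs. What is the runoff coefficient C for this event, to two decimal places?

ΣQ_DR = 33.00 cfs; V = ΣQ_DR·Δt = 1.782 × 10^5 ft³.
Runoff depth d = V / A = 2.079 in.
C = d / P = 2.079 / 2.63 = 0.79.

C ≈ 0.79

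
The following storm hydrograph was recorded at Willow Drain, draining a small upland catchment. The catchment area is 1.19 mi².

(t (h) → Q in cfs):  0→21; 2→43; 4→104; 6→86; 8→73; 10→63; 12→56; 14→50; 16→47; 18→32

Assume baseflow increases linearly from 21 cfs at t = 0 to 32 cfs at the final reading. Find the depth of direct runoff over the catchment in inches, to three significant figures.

d ≈ 0.807 in

Direct runoff: 0.00, 20.78, 80.56, 61.33, 47.11, 35.89, 27.67, 20.44, 16.22, 0.00 cfs; ΣQ_DR = 310.0 cfs.
V = ΣQ_DR · Δt = 310.0 × 7200 s = 2.232 × 10^6 ft³.
Over A = 1.19 mi², depth = V / A = 0.807 in.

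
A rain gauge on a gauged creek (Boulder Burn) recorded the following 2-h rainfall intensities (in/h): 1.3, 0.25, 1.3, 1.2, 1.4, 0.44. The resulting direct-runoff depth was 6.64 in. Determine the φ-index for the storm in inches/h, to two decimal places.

φ ≈ 0.47 in/h

Only the 4 blocks with intensity above φ contribute runoff: 1.3, 1.3, 1.2, 1.4 in/h.
Σ(I−φ)·Δt = d  ⇒  (1.3+1.3+1.2+1.4 − 4φ)·2 = 6.64
φ = (5.200 − 6.64/2) / 4 = 0.47 in/h.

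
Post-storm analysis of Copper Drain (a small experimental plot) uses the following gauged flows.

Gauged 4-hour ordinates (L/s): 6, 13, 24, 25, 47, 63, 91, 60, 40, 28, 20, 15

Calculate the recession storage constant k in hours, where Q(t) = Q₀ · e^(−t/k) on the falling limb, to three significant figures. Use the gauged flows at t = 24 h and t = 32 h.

On the falling limb, Q drops from 91 to 40 L/s between t = 24 h and t = 32 h (Δt = 8 h).
k = −Δt / ln(Q₂/Q₁) = −8 / ln(40/91) = 9.73 h.

k ≈ 9.73 h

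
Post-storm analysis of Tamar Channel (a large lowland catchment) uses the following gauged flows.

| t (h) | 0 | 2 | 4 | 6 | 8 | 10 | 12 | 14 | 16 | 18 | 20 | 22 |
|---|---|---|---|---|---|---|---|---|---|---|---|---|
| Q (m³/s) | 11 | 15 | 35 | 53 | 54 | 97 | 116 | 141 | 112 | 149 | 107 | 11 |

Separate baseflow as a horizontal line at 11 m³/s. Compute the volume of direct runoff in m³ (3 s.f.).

V ≈ 5.54 × 10^6 m³

Direct-runoff ordinates (Q − Q_b): 0.0, 4.0, 24.0, 42.0, 43.0, 86.0, 105.0, 130.0, 101.0, 138.0, 96.0, 0.0 m³/s.
ΣQ_DR = 769.0 m³/s.
With Δt = 2 h = 7200 s, V = ΣQ_DR · Δt = 769.0 × 7200 = 5.54 × 10^6 m³.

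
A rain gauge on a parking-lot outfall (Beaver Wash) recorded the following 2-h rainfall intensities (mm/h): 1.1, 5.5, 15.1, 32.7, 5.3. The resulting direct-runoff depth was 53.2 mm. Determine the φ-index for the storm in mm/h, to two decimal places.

Only the 2 blocks with intensity above φ contribute runoff: 15.1, 32.7 mm/h.
Σ(I−φ)·Δt = d  ⇒  (15.1+32.7 − 2φ)·2 = 53.2
φ = (47.80 − 53.2/2) / 2 = 10.60 mm/h.

φ ≈ 10.60 mm/h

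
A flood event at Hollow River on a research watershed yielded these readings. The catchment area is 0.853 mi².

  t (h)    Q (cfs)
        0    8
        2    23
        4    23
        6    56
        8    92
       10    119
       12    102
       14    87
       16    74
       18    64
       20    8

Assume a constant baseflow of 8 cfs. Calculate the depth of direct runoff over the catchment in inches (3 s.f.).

Direct runoff: 0.0, 15.0, 15.0, 48.0, 84.0, 111.0, 94.0, 79.0, 66.0, 56.0, 0.0 cfs; ΣQ_DR = 568.0 cfs.
V = ΣQ_DR · Δt = 568.0 × 7200 s = 4.090 × 10^6 ft³.
Over A = 0.853 mi², depth = V / A = 2.06 in.

d ≈ 2.06 in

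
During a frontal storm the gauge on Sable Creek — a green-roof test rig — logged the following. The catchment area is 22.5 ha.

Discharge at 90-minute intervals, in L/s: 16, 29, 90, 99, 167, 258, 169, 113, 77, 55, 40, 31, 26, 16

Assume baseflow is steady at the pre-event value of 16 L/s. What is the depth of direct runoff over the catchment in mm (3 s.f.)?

Direct runoff: 0.0, 13.0, 74.0, 83.0, 151.0, 242.0, 153.0, 97.0, 61.0, 39.0, 24.0, 15.0, 10.0, 0.0 L/s; ΣQ_DR = 962.0 L/s.
V = ΣQ_DR · Δt = 962.0 × 5400 s = 5.195 × 10^6 L.
Over A = 22.5 ha, depth = V / A = 23.1 mm.

d ≈ 23.1 mm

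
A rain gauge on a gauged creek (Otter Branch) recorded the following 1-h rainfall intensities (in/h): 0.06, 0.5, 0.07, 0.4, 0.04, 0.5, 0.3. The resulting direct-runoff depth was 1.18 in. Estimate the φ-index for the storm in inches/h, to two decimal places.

φ ≈ 0.13 in/h

Only the 4 blocks with intensity above φ contribute runoff: 0.5, 0.4, 0.5, 0.3 in/h.
Σ(I−φ)·Δt = d  ⇒  (0.5+0.4+0.5+0.3 − 4φ)·1 = 1.18
φ = (1.700 − 1.18/1) / 4 = 0.13 in/h.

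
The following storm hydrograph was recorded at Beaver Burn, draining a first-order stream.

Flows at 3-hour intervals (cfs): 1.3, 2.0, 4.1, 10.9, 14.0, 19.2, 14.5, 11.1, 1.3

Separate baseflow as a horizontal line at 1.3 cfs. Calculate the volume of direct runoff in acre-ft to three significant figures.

Direct-runoff ordinates (Q − Q_b): 0.0, 0.7, 2.8, 9.6, 12.7, 17.9, 13.2, 9.8, 0.0 cfs.
ΣQ_DR = 66.70 cfs.
With Δt = 3 h = 10800 s, V = ΣQ_DR · Δt = 66.70 × 10800 = 7.20 × 10^5 ft³ = 16.5 acre-ft.

V ≈ 16.5 acre-ft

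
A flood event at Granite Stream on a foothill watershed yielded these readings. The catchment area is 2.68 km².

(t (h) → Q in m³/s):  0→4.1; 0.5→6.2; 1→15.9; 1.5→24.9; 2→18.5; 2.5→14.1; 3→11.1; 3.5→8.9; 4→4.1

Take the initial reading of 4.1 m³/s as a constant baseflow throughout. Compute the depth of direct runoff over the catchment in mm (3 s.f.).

Direct runoff: 0.0, 2.1, 11.8, 20.8, 14.4, 10.0, 7.0, 4.8, 0.0 m³/s; ΣQ_DR = 70.90 m³/s.
V = ΣQ_DR · Δt = 70.90 × 1800 s = 1.276 × 10^5 m³.
Over A = 2.68 km², depth = V / A = 47.6 mm.

d ≈ 47.6 mm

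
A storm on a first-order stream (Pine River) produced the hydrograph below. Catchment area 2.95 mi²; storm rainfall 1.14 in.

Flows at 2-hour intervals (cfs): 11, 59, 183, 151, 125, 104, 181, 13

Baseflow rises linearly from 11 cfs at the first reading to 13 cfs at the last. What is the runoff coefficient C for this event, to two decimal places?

ΣQ_DR = 731.0 cfs; V = ΣQ_DR·Δt = 5.263 × 10^6 ft³.
Runoff depth d = V / A = 0.7680 in.
C = d / P = 0.7680 / 1.14 = 0.67.

C ≈ 0.67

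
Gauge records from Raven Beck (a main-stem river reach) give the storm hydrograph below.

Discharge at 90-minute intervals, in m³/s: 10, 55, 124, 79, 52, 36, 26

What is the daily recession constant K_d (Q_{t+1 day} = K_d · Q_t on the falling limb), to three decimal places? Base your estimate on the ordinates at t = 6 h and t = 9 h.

Between t = 6 h and t = 9 h the flow falls from 52 to 26 m³/s over 2×1.5 h = 3 h.
Per-interval ratio K = (26/52)^(1/2) = 0.7071; K_d = K^(24/1.5) = 0.004.

K_d ≈ 0.004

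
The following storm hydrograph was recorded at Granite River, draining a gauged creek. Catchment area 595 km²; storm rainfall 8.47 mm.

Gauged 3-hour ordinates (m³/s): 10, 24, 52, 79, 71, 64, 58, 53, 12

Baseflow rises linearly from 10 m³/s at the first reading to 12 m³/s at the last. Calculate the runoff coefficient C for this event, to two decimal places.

ΣQ_DR = 324.0 m³/s; V = ΣQ_DR·Δt = 3.499 × 10^6 m³.
Runoff depth d = V / A = 5.881 mm.
C = d / P = 5.881 / 8.47 = 0.69.

C ≈ 0.69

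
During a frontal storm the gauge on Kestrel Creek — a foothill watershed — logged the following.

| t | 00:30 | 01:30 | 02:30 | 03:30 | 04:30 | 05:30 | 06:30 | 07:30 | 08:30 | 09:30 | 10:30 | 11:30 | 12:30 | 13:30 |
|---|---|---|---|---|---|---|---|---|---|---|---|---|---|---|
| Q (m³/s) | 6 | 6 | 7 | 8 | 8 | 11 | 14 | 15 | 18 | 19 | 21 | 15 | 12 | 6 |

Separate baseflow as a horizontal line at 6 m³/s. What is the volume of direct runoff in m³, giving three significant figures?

V ≈ 2.95 × 10^5 m³

Direct-runoff ordinates (Q − Q_b): 0.0, 0.0, 1.0, 2.0, 2.0, 5.0, 8.0, 9.0, 12.0, 13.0, 15.0, 9.0, 6.0, 0.0 m³/s.
ΣQ_DR = 82.00 m³/s.
With Δt = 1 h = 3600 s, V = ΣQ_DR · Δt = 82.00 × 3600 = 2.95 × 10^5 m³.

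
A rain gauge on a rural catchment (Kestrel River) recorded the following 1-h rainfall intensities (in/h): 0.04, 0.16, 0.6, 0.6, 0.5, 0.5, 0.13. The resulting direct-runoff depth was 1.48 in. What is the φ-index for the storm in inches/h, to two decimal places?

Only the 4 blocks with intensity above φ contribute runoff: 0.6, 0.6, 0.5, 0.5 in/h.
Σ(I−φ)·Δt = d  ⇒  (0.6+0.6+0.5+0.5 − 4φ)·1 = 1.48
φ = (2.200 − 1.48/1) / 4 = 0.18 in/h.

φ ≈ 0.18 in/h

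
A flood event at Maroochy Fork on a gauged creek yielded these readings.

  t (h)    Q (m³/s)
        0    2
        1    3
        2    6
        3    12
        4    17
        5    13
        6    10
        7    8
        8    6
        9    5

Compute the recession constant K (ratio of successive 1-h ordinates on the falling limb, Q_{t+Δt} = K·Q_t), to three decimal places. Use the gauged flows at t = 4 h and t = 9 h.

K ≈ 0.783

Using the recession-limb readings at t = 4 h and t = 9 h: Q falls from 17 to 5 m³/s over 5 intervals.
K = (Q₂/Q₁)^(1/5) = (5/17)^(1/5) = 0.783.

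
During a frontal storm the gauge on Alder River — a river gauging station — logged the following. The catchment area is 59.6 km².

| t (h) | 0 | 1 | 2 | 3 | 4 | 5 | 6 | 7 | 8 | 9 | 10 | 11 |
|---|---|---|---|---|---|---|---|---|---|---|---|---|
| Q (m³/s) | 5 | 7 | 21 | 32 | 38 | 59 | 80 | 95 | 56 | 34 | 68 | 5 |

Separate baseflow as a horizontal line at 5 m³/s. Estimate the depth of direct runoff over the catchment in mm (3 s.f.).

d ≈ 26.6 mm

Direct runoff: 0.0, 2.0, 16.0, 27.0, 33.0, 54.0, 75.0, 90.0, 51.0, 29.0, 63.0, 0.0 m³/s; ΣQ_DR = 440.0 m³/s.
V = ΣQ_DR · Δt = 440.0 × 3600 s = 1.584 × 10^6 m³.
Over A = 59.6 km², depth = V / A = 26.6 mm.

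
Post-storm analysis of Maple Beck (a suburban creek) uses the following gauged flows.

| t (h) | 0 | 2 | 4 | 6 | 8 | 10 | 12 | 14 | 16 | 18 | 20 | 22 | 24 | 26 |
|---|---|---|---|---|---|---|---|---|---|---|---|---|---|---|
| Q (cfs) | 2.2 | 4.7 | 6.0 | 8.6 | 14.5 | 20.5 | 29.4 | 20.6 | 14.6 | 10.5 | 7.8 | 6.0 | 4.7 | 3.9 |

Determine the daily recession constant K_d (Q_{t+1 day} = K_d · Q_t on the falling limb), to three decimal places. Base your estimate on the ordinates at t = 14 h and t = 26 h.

Between t = 14 h and t = 26 h the flow falls from 20.6 to 3.9 cfs over 6×2 h = 12 h.
Per-interval ratio K = (3.9/20.6)^(1/6) = 0.7578; K_d = K^(24/2) = 0.036.

K_d ≈ 0.036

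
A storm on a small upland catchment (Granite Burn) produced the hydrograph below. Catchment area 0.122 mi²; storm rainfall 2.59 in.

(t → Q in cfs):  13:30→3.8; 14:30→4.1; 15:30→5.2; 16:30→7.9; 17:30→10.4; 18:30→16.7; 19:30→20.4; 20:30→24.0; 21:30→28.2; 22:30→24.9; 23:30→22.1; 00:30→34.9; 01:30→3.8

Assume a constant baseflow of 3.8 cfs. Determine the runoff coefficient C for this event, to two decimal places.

C ≈ 0.77

ΣQ_DR = 157.0 cfs; V = ΣQ_DR·Δt = 5.652 × 10^5 ft³.
Runoff depth d = V / A = 1.994 in.
C = d / P = 1.994 / 2.59 = 0.77.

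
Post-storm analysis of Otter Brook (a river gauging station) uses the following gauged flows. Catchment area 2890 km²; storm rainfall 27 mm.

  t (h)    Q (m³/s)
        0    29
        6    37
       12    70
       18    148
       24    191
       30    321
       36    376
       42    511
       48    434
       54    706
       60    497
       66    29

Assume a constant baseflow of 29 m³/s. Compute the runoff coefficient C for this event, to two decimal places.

C ≈ 0.83

ΣQ_DR = 3001 m³/s; V = ΣQ_DR·Δt = 6.482 × 10^7 m³.
Runoff depth d = V / A = 22.43 mm.
C = d / P = 22.43 / 27 = 0.83.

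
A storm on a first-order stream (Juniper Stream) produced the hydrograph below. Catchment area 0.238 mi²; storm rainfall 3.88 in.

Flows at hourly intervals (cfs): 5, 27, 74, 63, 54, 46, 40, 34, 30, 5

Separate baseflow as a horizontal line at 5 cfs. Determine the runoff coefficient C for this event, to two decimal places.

C ≈ 0.55

ΣQ_DR = 328.0 cfs; V = ΣQ_DR·Δt = 1.181 × 10^6 ft³.
Runoff depth d = V / A = 2.136 in.
C = d / P = 2.136 / 3.88 = 0.55.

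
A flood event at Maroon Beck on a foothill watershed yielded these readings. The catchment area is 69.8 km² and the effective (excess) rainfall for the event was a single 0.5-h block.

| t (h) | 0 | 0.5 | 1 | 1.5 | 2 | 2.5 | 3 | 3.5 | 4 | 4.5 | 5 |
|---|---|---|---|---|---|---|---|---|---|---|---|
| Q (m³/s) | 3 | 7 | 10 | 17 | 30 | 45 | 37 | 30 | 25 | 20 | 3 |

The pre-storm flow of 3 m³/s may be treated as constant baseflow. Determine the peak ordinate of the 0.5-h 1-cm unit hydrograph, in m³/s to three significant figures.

U_p ≈ 84.0 m³/s

Direct runoff: 0.0, 4.0, 7.0, 14.0, 27.0, 42.0, 34.0, 27.0, 22.0, 17.0, 0.0 m³/s; ΣQ_DR = 194.0 m³/s, peak = 42.0 m³/s.
Runoff depth d = ΣQ_DR·Δt / A = 194.0 × 1800 / (69.8 km²) = 5.003 mm.
The 1-cm UH is the DRH scaled by (10 mm)/d, so U_p = 42.0 × 10/5.003 = 84.0 m³/s.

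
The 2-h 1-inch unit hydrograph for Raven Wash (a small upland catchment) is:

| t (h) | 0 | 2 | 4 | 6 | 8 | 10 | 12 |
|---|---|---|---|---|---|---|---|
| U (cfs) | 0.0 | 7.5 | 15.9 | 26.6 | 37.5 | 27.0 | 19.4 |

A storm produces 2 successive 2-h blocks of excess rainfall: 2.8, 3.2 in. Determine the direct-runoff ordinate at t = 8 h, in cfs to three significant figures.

Q ≈ 190 cfs

By discrete convolution, Q_j = Σ (P_i / 1 in) · U_{j−i}.
At t = 8 h (j=4): Q = (2.8/1)·37.5 + (3.2/1)·26.6 = 190 cfs.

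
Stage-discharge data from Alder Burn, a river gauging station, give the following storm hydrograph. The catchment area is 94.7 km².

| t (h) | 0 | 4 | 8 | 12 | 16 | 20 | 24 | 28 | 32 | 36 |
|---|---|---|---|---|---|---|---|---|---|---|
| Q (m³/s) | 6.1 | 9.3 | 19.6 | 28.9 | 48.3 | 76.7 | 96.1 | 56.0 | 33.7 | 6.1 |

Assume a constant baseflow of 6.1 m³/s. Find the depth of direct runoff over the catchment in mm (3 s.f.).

Direct runoff: 0.0, 3.2, 13.5, 22.8, 42.2, 70.6, 90.0, 49.9, 27.6, 0.0 m³/s; ΣQ_DR = 319.8 m³/s.
V = ΣQ_DR · Δt = 319.8 × 14400 s = 4.605 × 10^6 m³.
Over A = 94.7 km², depth = V / A = 48.6 mm.

d ≈ 48.6 mm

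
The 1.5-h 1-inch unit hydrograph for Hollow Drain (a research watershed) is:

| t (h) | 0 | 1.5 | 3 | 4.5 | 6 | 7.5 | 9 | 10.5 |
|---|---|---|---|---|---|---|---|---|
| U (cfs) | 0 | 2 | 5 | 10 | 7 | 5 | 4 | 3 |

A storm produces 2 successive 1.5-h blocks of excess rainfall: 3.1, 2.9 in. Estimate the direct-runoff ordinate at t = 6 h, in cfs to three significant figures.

By discrete convolution, Q_j = Σ (P_i / 1 in) · U_{j−i}.
At t = 6 h (j=4): Q = (3.1/1)·7 + (2.9/1)·10 = 50.7 cfs.

Q ≈ 50.7 cfs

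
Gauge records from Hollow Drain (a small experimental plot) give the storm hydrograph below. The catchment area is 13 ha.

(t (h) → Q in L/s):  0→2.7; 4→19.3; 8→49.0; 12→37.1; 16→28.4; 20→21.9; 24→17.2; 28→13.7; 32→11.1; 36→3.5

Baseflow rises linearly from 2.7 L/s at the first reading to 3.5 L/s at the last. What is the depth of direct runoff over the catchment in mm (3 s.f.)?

Direct runoff: 0.00, 16.51, 46.12, 34.13, 25.34, 18.76, 13.97, 10.38, 7.69, 0.00 L/s; ΣQ_DR = 172.9 L/s.
V = ΣQ_DR · Δt = 172.9 × 14400 s = 2.490 × 10^6 L.
Over A = 13 ha, depth = V / A = 19.2 mm.

d ≈ 19.2 mm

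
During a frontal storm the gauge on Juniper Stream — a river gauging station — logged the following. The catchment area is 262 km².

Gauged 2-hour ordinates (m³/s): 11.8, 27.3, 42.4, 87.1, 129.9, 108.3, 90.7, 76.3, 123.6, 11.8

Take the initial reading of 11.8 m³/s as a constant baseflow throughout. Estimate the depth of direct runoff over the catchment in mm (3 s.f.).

Direct runoff: 0.0, 15.5, 30.6, 75.3, 118.1, 96.5, 78.9, 64.5, 111.8, 0.0 m³/s; ΣQ_DR = 591.2 m³/s.
V = ΣQ_DR · Δt = 591.2 × 7200 s = 4.257 × 10^6 m³.
Over A = 262 km², depth = V / A = 16.2 mm.

d ≈ 16.2 mm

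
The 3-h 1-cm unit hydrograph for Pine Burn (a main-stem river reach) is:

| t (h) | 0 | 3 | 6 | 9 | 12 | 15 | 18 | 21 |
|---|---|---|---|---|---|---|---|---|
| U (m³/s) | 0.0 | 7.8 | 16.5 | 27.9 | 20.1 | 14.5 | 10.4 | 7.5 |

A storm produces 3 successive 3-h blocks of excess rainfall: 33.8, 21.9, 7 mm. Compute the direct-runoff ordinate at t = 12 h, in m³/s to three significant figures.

Q ≈ 141 m³/s

By discrete convolution, Q_j = Σ (P_i / 10 mm) · U_{j−i}.
At t = 12 h (j=4): Q = (33.8/10)·20.1 + (21.9/10)·27.9 + (7/10)·16.5 = 141 m³/s.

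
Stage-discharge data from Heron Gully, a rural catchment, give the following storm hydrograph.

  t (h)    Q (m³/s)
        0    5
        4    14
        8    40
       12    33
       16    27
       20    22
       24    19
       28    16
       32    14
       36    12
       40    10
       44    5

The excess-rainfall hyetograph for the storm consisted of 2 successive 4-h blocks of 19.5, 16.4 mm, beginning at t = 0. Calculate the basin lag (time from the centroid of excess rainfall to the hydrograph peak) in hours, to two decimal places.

t_L ≈ 4.17 h

Centroid of excess rainfall: t_c = Σ P_i·t̄_i / ΣP_i = 3.8273 h (block centres at 2, 6 h).
Hydrograph peak occurs at t = 8 h, so basin lag t_L = 8 − 3.8273 = 4.17 h.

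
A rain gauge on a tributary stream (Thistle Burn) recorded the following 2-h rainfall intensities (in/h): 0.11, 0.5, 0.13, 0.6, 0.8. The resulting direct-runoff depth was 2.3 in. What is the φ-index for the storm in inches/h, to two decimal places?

φ ≈ 0.25 in/h

Only the 3 blocks with intensity above φ contribute runoff: 0.5, 0.6, 0.8 in/h.
Σ(I−φ)·Δt = d  ⇒  (0.5+0.6+0.8 − 3φ)·2 = 2.3
φ = (1.900 − 2.3/2) / 3 = 0.25 in/h.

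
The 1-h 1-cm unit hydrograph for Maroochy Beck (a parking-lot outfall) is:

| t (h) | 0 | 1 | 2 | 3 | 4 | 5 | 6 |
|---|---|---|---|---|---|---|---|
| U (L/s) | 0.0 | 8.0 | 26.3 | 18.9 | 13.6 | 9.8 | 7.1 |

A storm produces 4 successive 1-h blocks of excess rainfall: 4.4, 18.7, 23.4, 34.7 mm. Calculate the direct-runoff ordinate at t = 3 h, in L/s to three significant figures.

By discrete convolution, Q_j = Σ (P_i / 10 mm) · U_{j−i}.
At t = 3 h (j=3): Q = (4.4/10)·18.9 + (18.7/10)·26.3 + (23.4/10)·8.0 + (34.7/10)·0.0 = 76.2 L/s.

Q ≈ 76.2 L/s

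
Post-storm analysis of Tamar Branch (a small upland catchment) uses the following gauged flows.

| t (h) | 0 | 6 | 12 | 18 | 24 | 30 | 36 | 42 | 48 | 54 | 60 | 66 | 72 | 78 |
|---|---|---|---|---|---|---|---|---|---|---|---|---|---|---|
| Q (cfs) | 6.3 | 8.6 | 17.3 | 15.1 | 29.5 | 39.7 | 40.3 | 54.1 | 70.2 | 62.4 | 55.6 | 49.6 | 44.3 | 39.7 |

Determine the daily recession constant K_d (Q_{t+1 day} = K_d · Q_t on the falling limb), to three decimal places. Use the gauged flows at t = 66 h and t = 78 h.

K_d ≈ 0.641

Between t = 66 h and t = 78 h the flow falls from 49.6 to 39.7 cfs over 2×6 h = 12 h.
Per-interval ratio K = (39.7/49.6)^(1/2) = 0.8947; K_d = K^(24/6) = 0.641.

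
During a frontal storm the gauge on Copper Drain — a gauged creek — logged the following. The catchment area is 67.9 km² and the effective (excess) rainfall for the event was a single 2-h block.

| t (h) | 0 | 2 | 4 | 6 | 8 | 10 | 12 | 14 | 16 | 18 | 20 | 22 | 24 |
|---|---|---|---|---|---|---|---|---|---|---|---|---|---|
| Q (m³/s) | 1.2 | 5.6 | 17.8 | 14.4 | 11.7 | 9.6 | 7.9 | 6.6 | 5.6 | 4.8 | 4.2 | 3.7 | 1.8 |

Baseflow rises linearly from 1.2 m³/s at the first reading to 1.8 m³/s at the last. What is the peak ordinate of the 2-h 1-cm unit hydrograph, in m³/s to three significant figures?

Direct runoff: 0.00, 4.35, 16.50, 13.05, 10.30, 8.15, 6.40, 5.05, 4.00, 3.15, 2.50, 1.95, 0.00 m³/s; ΣQ_DR = 75.40 m³/s, peak = 16.50 m³/s.
Runoff depth d = ΣQ_DR·Δt / A = 75.40 × 7200 / (67.9 km²) = 7.995 mm.
The 1-cm UH is the DRH scaled by (10 mm)/d, so U_p = 16.50 × 10/7.995 = 20.6 m³/s.

U_p ≈ 20.6 m³/s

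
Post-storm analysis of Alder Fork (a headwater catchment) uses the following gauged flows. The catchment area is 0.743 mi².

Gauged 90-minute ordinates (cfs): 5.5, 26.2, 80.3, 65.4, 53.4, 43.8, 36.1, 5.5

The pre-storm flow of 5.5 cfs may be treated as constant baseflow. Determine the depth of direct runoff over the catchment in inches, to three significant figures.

d ≈ 0.852 in

Direct runoff: 0.0, 20.7, 74.8, 59.9, 47.9, 38.3, 30.6, 0.0 cfs; ΣQ_DR = 272.2 cfs.
V = ΣQ_DR · Δt = 272.2 × 5400 s = 1.470 × 10^6 ft³.
Over A = 0.743 mi², depth = V / A = 0.852 in.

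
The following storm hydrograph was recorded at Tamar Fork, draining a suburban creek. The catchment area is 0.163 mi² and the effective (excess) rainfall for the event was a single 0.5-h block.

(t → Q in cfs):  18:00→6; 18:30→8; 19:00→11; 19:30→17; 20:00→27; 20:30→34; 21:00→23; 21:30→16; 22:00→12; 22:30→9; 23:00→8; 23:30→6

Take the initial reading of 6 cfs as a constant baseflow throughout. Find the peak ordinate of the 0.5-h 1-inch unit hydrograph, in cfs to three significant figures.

U_p ≈ 56.1 cfs

Direct runoff: 0.0, 2.0, 5.0, 11.0, 21.0, 28.0, 17.0, 10.0, 6.0, 3.0, 2.0, 0.0 cfs; ΣQ_DR = 105.0 cfs, peak = 28.0 cfs.
Runoff depth d = ΣQ_DR·Δt / A = 105.0 × 1800 / (0.163 mi²) = 0.4991 in.
The 1-inch UH is the DRH scaled by (1 in)/d, so U_p = 28.0 × 1/0.4991 = 56.1 cfs.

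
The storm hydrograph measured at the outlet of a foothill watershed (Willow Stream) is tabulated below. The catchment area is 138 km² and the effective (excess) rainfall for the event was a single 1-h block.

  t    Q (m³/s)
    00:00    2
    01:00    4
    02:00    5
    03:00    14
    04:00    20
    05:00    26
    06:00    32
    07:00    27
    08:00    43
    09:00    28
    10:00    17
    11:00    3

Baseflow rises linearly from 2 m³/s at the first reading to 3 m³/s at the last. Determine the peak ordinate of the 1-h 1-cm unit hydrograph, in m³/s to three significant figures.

U_p ≈ 80.8 m³/s

Direct runoff: 0.00, 1.91, 2.82, 11.73, 17.64, 23.55, 29.45, 24.36, 40.27, 25.18, 14.09, 0.00 m³/s; ΣQ_DR = 191.0 m³/s, peak = 40.27 m³/s.
Runoff depth d = ΣQ_DR·Δt / A = 191.0 × 3600 / (138 km²) = 4.983 mm.
The 1-cm UH is the DRH scaled by (10 mm)/d, so U_p = 40.27 × 10/4.983 = 80.8 m³/s.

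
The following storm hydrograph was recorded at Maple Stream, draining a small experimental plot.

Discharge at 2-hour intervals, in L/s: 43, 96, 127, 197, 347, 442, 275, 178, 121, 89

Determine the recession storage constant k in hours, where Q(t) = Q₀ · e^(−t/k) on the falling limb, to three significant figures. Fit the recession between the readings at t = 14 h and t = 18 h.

k ≈ 5.77 h

On the falling limb, Q drops from 178 to 89 L/s between t = 14 h and t = 18 h (Δt = 4 h).
k = −Δt / ln(Q₂/Q₁) = −4 / ln(89/178) = 5.77 h.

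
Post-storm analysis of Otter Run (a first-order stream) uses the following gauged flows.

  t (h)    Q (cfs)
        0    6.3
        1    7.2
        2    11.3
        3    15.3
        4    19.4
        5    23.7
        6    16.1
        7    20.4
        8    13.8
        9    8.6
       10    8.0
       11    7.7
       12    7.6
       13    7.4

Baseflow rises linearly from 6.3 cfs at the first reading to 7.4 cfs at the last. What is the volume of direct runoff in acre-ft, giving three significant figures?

V ≈ 6.36 acre-ft

Direct-runoff ordinates (Q − Q_b): 0.00, 0.82, 4.83, 8.75, 12.76, 16.98, 9.29, 13.51, 6.82, 1.54, 0.85, 0.47, 0.28, 0.00 cfs.
ΣQ_DR = 76.90 cfs.
With Δt = 1 h = 3600 s, V = ΣQ_DR · Δt = 76.90 × 3600 = 2.77 × 10^5 ft³ = 6.36 acre-ft.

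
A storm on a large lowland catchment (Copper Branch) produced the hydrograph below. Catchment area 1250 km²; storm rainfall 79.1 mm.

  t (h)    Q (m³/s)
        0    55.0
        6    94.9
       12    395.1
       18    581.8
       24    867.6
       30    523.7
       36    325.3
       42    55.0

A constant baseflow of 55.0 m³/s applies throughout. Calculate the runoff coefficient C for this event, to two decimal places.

ΣQ_DR = 2458 m³/s; V = ΣQ_DR·Δt = 5.310 × 10^7 m³.
Runoff depth d = V / A = 42.48 mm.
C = d / P = 42.48 / 79.1 = 0.54.

C ≈ 0.54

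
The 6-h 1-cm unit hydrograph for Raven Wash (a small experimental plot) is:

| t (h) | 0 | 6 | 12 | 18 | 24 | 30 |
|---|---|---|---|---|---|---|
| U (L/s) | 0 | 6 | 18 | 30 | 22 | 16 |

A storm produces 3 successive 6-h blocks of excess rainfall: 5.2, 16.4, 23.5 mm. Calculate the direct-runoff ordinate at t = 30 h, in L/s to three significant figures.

By discrete convolution, Q_j = Σ (P_i / 10 mm) · U_{j−i}.
At t = 30 h (j=5): Q = (5.2/10)·16 + (16.4/10)·22 + (23.5/10)·30 = 115 L/s.

Q ≈ 115 L/s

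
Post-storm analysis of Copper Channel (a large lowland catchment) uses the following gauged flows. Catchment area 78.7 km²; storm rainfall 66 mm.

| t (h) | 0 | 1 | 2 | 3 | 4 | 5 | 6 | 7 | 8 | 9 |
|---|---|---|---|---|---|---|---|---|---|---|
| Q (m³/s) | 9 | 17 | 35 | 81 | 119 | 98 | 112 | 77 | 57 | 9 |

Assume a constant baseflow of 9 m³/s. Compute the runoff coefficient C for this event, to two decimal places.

ΣQ_DR = 524.0 m³/s; V = ΣQ_DR·Δt = 1.886 × 10^6 m³.
Runoff depth d = V / A = 23.97 mm.
C = d / P = 23.97 / 66 = 0.36.

C ≈ 0.36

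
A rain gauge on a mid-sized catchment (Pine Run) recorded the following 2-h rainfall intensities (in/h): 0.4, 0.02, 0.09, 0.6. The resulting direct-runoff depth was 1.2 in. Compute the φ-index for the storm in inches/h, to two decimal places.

Only the 2 blocks with intensity above φ contribute runoff: 0.4, 0.6 in/h.
Σ(I−φ)·Δt = d  ⇒  (0.4+0.6 − 2φ)·2 = 1.2
φ = (1.000 − 1.2/2) / 2 = 0.20 in/h.

φ ≈ 0.20 in/h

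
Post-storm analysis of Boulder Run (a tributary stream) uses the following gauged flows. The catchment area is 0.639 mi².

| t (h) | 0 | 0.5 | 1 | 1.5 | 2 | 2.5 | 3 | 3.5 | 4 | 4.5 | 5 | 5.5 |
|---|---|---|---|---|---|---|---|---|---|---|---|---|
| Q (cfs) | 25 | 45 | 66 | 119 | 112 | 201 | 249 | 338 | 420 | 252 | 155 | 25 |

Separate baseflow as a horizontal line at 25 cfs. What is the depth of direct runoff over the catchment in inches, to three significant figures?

d ≈ 2.07 in

Direct runoff: 0.0, 20.0, 41.0, 94.0, 87.0, 176.0, 224.0, 313.0, 395.0, 227.0, 130.0, 0.0 cfs; ΣQ_DR = 1707 cfs.
V = ΣQ_DR · Δt = 1707 × 1800 s = 3.073 × 10^6 ft³.
Over A = 0.639 mi², depth = V / A = 2.07 in.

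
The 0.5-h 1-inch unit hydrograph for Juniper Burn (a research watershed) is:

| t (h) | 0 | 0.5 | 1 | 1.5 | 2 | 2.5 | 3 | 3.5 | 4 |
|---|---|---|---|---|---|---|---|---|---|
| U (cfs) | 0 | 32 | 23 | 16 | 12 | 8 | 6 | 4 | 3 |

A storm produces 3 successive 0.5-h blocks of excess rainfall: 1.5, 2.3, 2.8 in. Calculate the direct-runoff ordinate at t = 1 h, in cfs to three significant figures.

Q ≈ 108 cfs

By discrete convolution, Q_j = Σ (P_i / 1 in) · U_{j−i}.
At t = 1 h (j=2): Q = (1.5/1)·23 + (2.3/1)·32 + (2.8/1)·0 = 108 cfs.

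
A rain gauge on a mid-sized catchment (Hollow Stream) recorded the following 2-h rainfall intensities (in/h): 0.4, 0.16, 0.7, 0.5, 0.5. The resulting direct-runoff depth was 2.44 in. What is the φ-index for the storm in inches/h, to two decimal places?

φ ≈ 0.22 in/h

Only the 4 blocks with intensity above φ contribute runoff: 0.4, 0.7, 0.5, 0.5 in/h.
Σ(I−φ)·Δt = d  ⇒  (0.4+0.7+0.5+0.5 − 4φ)·2 = 2.44
φ = (2.100 − 2.44/2) / 4 = 0.22 in/h.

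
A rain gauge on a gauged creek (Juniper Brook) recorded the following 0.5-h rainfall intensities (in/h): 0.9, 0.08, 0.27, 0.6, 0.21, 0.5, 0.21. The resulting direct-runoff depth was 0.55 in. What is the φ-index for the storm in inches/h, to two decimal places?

φ ≈ 0.30 in/h

Only the 3 blocks with intensity above φ contribute runoff: 0.9, 0.6, 0.5 in/h.
Σ(I−φ)·Δt = d  ⇒  (0.9+0.6+0.5 − 3φ)·0.5 = 0.55
φ = (2.000 − 0.55/0.5) / 3 = 0.30 in/h.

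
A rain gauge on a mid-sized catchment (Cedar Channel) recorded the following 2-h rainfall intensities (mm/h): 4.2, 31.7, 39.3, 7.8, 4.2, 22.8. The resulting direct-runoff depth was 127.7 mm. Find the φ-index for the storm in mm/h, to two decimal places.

Only the 3 blocks with intensity above φ contribute runoff: 31.7, 39.3, 22.8 mm/h.
Σ(I−φ)·Δt = d  ⇒  (31.7+39.3+22.8 − 3φ)·2 = 127.7
φ = (93.80 − 127.7/2) / 3 = 9.98 mm/h.

φ ≈ 9.98 mm/h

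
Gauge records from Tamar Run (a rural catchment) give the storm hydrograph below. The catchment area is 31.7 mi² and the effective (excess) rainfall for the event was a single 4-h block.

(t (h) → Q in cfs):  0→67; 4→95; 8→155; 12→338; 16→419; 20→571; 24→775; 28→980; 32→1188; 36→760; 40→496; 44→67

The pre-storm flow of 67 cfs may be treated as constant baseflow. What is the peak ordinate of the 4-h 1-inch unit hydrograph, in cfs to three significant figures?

U_p ≈ 1120 cfs

Direct runoff: 0.0, 28.0, 88.0, 271.0, 352.0, 504.0, 708.0, 913.0, 1121.0, 693.0, 429.0, 0.0 cfs; ΣQ_DR = 5107 cfs, peak = 1121.0 cfs.
Runoff depth d = ΣQ_DR·Δt / A = 5107 × 14400 / (31.7 mi²) = 0.9986 in.
The 1-inch UH is the DRH scaled by (1 in)/d, so U_p = 1121.0 × 1/0.9986 = 1120 cfs.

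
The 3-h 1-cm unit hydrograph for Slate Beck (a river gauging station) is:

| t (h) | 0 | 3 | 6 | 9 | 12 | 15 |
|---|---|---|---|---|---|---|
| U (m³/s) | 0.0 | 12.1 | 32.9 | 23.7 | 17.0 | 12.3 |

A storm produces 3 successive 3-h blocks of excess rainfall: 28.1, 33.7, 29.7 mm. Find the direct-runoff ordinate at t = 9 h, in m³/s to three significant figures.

Q ≈ 213 m³/s

By discrete convolution, Q_j = Σ (P_i / 10 mm) · U_{j−i}.
At t = 9 h (j=3): Q = (28.1/10)·23.7 + (33.7/10)·32.9 + (29.7/10)·12.1 = 213 m³/s.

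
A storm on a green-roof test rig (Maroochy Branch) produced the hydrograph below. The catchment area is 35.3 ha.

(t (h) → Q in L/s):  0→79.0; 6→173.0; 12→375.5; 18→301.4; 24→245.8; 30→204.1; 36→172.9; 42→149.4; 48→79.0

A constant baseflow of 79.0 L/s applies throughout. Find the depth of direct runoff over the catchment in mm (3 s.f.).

d ≈ 65.4 mm

Direct runoff: 0.0, 94.0, 296.5, 222.4, 166.8, 125.1, 93.9, 70.4, 0.0 L/s; ΣQ_DR = 1069 L/s.
V = ΣQ_DR · Δt = 1069 × 21600 s = 2.309 × 10^7 L.
Over A = 35.3 ha, depth = V / A = 65.4 mm.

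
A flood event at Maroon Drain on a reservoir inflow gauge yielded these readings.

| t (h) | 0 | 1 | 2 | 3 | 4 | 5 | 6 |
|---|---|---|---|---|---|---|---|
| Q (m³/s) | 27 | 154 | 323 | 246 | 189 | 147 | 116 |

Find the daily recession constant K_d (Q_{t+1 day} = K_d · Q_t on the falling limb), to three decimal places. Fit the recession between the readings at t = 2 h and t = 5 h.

Between t = 2 h and t = 5 h the flow falls from 323 to 147 m³/s over 3×1 h = 3 h.
Per-interval ratio K = (147/323)^(1/3) = 0.7692; K_d = K^(24/1) = 0.002.

K_d ≈ 0.002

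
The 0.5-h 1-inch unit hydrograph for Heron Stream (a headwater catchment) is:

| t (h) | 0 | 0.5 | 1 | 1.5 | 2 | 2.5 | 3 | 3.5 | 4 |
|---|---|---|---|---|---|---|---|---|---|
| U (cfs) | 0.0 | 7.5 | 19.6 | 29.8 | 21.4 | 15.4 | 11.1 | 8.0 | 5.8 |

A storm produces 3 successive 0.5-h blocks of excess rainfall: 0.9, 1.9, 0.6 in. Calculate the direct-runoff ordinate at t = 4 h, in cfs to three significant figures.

By discrete convolution, Q_j = Σ (P_i / 1 in) · U_{j−i}.
At t = 4 h (j=8): Q = (0.9/1)·5.8 + (1.9/1)·8.0 + (0.6/1)·11.1 = 27.1 cfs.

Q ≈ 27.1 cfs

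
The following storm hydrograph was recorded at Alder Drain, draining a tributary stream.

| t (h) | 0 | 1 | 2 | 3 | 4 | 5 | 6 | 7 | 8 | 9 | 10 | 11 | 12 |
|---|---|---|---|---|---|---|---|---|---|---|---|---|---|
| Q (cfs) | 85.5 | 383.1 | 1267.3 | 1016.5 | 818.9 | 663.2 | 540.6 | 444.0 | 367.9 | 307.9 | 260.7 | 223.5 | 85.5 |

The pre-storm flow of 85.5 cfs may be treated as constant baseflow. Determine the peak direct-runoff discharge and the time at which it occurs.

Q_p = 1181.8 cfs at t = 2 h

Subtracting baseflow gives direct-runoff ordinates: 0.0, 297.6, 1181.8, 931.0, 733.4, 577.7, 455.1, 358.5, 282.4, 222.4, 175.2, 138.0, 0.0 cfs.
The maximum is 1181.8 cfs, occurring at the reading for t = 2 h.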